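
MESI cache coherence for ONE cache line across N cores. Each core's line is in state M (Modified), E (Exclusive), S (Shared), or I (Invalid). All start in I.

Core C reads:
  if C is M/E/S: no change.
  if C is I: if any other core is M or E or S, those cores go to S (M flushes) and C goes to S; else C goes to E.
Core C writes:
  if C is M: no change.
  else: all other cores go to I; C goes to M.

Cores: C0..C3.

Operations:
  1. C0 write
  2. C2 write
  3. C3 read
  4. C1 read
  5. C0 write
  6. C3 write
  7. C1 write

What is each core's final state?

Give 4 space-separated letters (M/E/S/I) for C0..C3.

Answer: I M I I

Derivation:
Op 1: C0 write [C0 write: invalidate none -> C0=M] -> [M,I,I,I]
Op 2: C2 write [C2 write: invalidate ['C0=M'] -> C2=M] -> [I,I,M,I]
Op 3: C3 read [C3 read from I: others=['C2=M'] -> C3=S, others downsized to S] -> [I,I,S,S]
Op 4: C1 read [C1 read from I: others=['C2=S', 'C3=S'] -> C1=S, others downsized to S] -> [I,S,S,S]
Op 5: C0 write [C0 write: invalidate ['C1=S', 'C2=S', 'C3=S'] -> C0=M] -> [M,I,I,I]
Op 6: C3 write [C3 write: invalidate ['C0=M'] -> C3=M] -> [I,I,I,M]
Op 7: C1 write [C1 write: invalidate ['C3=M'] -> C1=M] -> [I,M,I,I]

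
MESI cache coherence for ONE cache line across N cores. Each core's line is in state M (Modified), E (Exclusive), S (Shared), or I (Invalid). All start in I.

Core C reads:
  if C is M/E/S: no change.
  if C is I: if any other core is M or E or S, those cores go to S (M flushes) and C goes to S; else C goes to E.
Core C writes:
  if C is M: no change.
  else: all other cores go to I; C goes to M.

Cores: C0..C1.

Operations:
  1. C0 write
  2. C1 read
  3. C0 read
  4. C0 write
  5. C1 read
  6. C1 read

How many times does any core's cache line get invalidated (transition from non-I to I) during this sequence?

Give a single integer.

Op 1: C0 write [C0 write: invalidate none -> C0=M] -> [M,I] (invalidations this op: 0; running total: 0)
Op 2: C1 read [C1 read from I: others=['C0=M'] -> C1=S, others downsized to S] -> [S,S] (invalidations this op: 0; running total: 0)
Op 3: C0 read [C0 read: already in S, no change] -> [S,S] (invalidations this op: 0; running total: 0)
Op 4: C0 write [C0 write: invalidate ['C1=S'] -> C0=M] -> [M,I] (invalidations this op: 1; running total: 1)
Op 5: C1 read [C1 read from I: others=['C0=M'] -> C1=S, others downsized to S] -> [S,S] (invalidations this op: 0; running total: 1)
Op 6: C1 read [C1 read: already in S, no change] -> [S,S] (invalidations this op: 0; running total: 1)

Answer: 1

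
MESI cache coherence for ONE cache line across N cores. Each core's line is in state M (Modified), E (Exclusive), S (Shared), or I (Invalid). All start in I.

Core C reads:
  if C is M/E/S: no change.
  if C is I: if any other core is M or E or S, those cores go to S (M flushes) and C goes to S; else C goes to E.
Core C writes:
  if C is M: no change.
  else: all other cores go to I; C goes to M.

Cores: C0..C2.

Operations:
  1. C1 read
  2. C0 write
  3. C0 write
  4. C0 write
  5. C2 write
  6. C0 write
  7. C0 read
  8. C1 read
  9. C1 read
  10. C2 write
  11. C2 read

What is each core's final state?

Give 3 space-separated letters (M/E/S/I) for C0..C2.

Answer: I I M

Derivation:
Op 1: C1 read [C1 read from I: no other sharers -> C1=E (exclusive)] -> [I,E,I]
Op 2: C0 write [C0 write: invalidate ['C1=E'] -> C0=M] -> [M,I,I]
Op 3: C0 write [C0 write: already M (modified), no change] -> [M,I,I]
Op 4: C0 write [C0 write: already M (modified), no change] -> [M,I,I]
Op 5: C2 write [C2 write: invalidate ['C0=M'] -> C2=M] -> [I,I,M]
Op 6: C0 write [C0 write: invalidate ['C2=M'] -> C0=M] -> [M,I,I]
Op 7: C0 read [C0 read: already in M, no change] -> [M,I,I]
Op 8: C1 read [C1 read from I: others=['C0=M'] -> C1=S, others downsized to S] -> [S,S,I]
Op 9: C1 read [C1 read: already in S, no change] -> [S,S,I]
Op 10: C2 write [C2 write: invalidate ['C0=S', 'C1=S'] -> C2=M] -> [I,I,M]
Op 11: C2 read [C2 read: already in M, no change] -> [I,I,M]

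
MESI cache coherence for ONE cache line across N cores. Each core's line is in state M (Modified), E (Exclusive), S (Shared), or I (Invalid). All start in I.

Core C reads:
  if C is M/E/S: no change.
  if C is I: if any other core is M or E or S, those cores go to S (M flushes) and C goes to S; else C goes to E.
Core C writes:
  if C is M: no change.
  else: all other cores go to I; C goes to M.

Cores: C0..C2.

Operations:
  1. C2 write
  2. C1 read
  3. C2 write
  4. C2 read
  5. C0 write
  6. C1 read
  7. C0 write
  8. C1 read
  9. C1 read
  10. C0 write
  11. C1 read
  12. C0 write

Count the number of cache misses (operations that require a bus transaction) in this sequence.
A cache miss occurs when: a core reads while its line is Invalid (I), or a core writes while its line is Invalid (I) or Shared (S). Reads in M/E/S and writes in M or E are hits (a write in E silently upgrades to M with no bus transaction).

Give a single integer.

Op 1: C2 write [C2 write: invalidate none -> C2=M] -> [I,I,M] [MISS #1: write from I]
Op 2: C1 read [C1 read from I: others=['C2=M'] -> C1=S, others downsized to S] -> [I,S,S] [MISS #2: read from I]
Op 3: C2 write [C2 write: invalidate ['C1=S'] -> C2=M] -> [I,I,M] [MISS #3: write from S]
Op 4: C2 read [C2 read: already in M, no change] -> [I,I,M] [hit: read from M]
Op 5: C0 write [C0 write: invalidate ['C2=M'] -> C0=M] -> [M,I,I] [MISS #4: write from I]
Op 6: C1 read [C1 read from I: others=['C0=M'] -> C1=S, others downsized to S] -> [S,S,I] [MISS #5: read from I]
Op 7: C0 write [C0 write: invalidate ['C1=S'] -> C0=M] -> [M,I,I] [MISS #6: write from S]
Op 8: C1 read [C1 read from I: others=['C0=M'] -> C1=S, others downsized to S] -> [S,S,I] [MISS #7: read from I]
Op 9: C1 read [C1 read: already in S, no change] -> [S,S,I] [hit: read from S]
Op 10: C0 write [C0 write: invalidate ['C1=S'] -> C0=M] -> [M,I,I] [MISS #8: write from S]
Op 11: C1 read [C1 read from I: others=['C0=M'] -> C1=S, others downsized to S] -> [S,S,I] [MISS #9: read from I]
Op 12: C0 write [C0 write: invalidate ['C1=S'] -> C0=M] -> [M,I,I] [MISS #10: write from S]

Answer: 10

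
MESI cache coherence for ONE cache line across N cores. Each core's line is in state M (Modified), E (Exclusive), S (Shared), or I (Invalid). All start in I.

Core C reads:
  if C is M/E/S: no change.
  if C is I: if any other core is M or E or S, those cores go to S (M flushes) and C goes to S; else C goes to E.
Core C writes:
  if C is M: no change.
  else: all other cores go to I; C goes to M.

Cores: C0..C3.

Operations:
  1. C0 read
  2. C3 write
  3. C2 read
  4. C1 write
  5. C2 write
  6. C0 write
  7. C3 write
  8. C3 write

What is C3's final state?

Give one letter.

Answer: M

Derivation:
Op 1: C0 read [C0 read from I: no other sharers -> C0=E (exclusive)] -> [E,I,I,I]
Op 2: C3 write [C3 write: invalidate ['C0=E'] -> C3=M] -> [I,I,I,M]
Op 3: C2 read [C2 read from I: others=['C3=M'] -> C2=S, others downsized to S] -> [I,I,S,S]
Op 4: C1 write [C1 write: invalidate ['C2=S', 'C3=S'] -> C1=M] -> [I,M,I,I]
Op 5: C2 write [C2 write: invalidate ['C1=M'] -> C2=M] -> [I,I,M,I]
Op 6: C0 write [C0 write: invalidate ['C2=M'] -> C0=M] -> [M,I,I,I]
Op 7: C3 write [C3 write: invalidate ['C0=M'] -> C3=M] -> [I,I,I,M]
Op 8: C3 write [C3 write: already M (modified), no change] -> [I,I,I,M]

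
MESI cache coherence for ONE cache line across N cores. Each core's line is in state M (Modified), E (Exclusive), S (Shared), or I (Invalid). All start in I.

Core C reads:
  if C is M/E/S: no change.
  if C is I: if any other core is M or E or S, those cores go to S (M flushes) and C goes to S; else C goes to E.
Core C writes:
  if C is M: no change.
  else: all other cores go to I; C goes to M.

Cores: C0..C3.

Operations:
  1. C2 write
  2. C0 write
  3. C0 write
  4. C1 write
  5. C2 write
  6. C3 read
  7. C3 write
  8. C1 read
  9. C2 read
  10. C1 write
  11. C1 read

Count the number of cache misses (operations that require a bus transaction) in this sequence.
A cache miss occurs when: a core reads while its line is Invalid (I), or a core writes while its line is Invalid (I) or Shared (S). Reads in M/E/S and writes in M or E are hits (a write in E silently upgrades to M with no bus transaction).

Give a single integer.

Answer: 9

Derivation:
Op 1: C2 write [C2 write: invalidate none -> C2=M] -> [I,I,M,I] [MISS #1: write from I]
Op 2: C0 write [C0 write: invalidate ['C2=M'] -> C0=M] -> [M,I,I,I] [MISS #2: write from I]
Op 3: C0 write [C0 write: already M (modified), no change] -> [M,I,I,I] [hit: write from M]
Op 4: C1 write [C1 write: invalidate ['C0=M'] -> C1=M] -> [I,M,I,I] [MISS #3: write from I]
Op 5: C2 write [C2 write: invalidate ['C1=M'] -> C2=M] -> [I,I,M,I] [MISS #4: write from I]
Op 6: C3 read [C3 read from I: others=['C2=M'] -> C3=S, others downsized to S] -> [I,I,S,S] [MISS #5: read from I]
Op 7: C3 write [C3 write: invalidate ['C2=S'] -> C3=M] -> [I,I,I,M] [MISS #6: write from S]
Op 8: C1 read [C1 read from I: others=['C3=M'] -> C1=S, others downsized to S] -> [I,S,I,S] [MISS #7: read from I]
Op 9: C2 read [C2 read from I: others=['C1=S', 'C3=S'] -> C2=S, others downsized to S] -> [I,S,S,S] [MISS #8: read from I]
Op 10: C1 write [C1 write: invalidate ['C2=S', 'C3=S'] -> C1=M] -> [I,M,I,I] [MISS #9: write from S]
Op 11: C1 read [C1 read: already in M, no change] -> [I,M,I,I] [hit: read from M]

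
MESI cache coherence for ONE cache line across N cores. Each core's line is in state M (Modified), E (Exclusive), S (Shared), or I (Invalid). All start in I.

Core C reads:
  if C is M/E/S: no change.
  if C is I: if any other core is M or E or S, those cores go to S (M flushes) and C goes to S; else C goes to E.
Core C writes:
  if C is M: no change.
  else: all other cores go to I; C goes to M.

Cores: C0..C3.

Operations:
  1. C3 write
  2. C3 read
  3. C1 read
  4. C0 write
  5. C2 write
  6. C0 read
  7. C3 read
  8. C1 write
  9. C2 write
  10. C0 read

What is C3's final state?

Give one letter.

Op 1: C3 write [C3 write: invalidate none -> C3=M] -> [I,I,I,M]
Op 2: C3 read [C3 read: already in M, no change] -> [I,I,I,M]
Op 3: C1 read [C1 read from I: others=['C3=M'] -> C1=S, others downsized to S] -> [I,S,I,S]
Op 4: C0 write [C0 write: invalidate ['C1=S', 'C3=S'] -> C0=M] -> [M,I,I,I]
Op 5: C2 write [C2 write: invalidate ['C0=M'] -> C2=M] -> [I,I,M,I]
Op 6: C0 read [C0 read from I: others=['C2=M'] -> C0=S, others downsized to S] -> [S,I,S,I]
Op 7: C3 read [C3 read from I: others=['C0=S', 'C2=S'] -> C3=S, others downsized to S] -> [S,I,S,S]
Op 8: C1 write [C1 write: invalidate ['C0=S', 'C2=S', 'C3=S'] -> C1=M] -> [I,M,I,I]
Op 9: C2 write [C2 write: invalidate ['C1=M'] -> C2=M] -> [I,I,M,I]
Op 10: C0 read [C0 read from I: others=['C2=M'] -> C0=S, others downsized to S] -> [S,I,S,I]

Answer: I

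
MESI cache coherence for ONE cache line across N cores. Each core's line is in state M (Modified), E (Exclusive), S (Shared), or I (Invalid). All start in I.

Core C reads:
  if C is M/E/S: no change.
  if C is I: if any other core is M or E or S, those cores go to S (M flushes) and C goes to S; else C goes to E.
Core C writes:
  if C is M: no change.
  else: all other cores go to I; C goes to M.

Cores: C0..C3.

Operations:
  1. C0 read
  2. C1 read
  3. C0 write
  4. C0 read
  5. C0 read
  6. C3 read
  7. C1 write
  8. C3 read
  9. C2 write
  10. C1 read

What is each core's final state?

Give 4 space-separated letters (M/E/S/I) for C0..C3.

Op 1: C0 read [C0 read from I: no other sharers -> C0=E (exclusive)] -> [E,I,I,I]
Op 2: C1 read [C1 read from I: others=['C0=E'] -> C1=S, others downsized to S] -> [S,S,I,I]
Op 3: C0 write [C0 write: invalidate ['C1=S'] -> C0=M] -> [M,I,I,I]
Op 4: C0 read [C0 read: already in M, no change] -> [M,I,I,I]
Op 5: C0 read [C0 read: already in M, no change] -> [M,I,I,I]
Op 6: C3 read [C3 read from I: others=['C0=M'] -> C3=S, others downsized to S] -> [S,I,I,S]
Op 7: C1 write [C1 write: invalidate ['C0=S', 'C3=S'] -> C1=M] -> [I,M,I,I]
Op 8: C3 read [C3 read from I: others=['C1=M'] -> C3=S, others downsized to S] -> [I,S,I,S]
Op 9: C2 write [C2 write: invalidate ['C1=S', 'C3=S'] -> C2=M] -> [I,I,M,I]
Op 10: C1 read [C1 read from I: others=['C2=M'] -> C1=S, others downsized to S] -> [I,S,S,I]

Answer: I S S I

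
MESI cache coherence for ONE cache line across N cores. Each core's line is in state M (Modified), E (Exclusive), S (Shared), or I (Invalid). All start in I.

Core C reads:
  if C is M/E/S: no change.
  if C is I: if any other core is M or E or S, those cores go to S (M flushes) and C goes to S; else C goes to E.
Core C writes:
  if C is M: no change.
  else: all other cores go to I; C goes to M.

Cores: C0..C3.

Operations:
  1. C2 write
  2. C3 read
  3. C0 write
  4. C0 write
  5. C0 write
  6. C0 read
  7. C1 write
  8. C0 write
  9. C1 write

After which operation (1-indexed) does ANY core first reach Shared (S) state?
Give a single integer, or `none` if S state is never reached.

Op 1: C2 write [C2 write: invalidate none -> C2=M] -> [I,I,M,I]
Op 2: C3 read [C3 read from I: others=['C2=M'] -> C3=S, others downsized to S] -> [I,I,S,S]
  -> First S state at op 2; remaining ops need not be traced.

Answer: 2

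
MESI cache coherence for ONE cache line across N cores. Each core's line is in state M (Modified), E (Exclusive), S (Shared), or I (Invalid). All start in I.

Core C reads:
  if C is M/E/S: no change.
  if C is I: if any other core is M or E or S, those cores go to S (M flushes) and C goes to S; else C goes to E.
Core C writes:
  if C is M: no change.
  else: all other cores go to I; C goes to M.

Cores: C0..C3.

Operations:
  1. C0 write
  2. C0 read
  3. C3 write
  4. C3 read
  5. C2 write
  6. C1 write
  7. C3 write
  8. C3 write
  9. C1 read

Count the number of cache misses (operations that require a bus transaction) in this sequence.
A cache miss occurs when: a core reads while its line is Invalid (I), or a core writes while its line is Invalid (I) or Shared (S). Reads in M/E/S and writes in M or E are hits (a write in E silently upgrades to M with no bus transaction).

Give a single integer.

Op 1: C0 write [C0 write: invalidate none -> C0=M] -> [M,I,I,I] [MISS #1: write from I]
Op 2: C0 read [C0 read: already in M, no change] -> [M,I,I,I] [hit: read from M]
Op 3: C3 write [C3 write: invalidate ['C0=M'] -> C3=M] -> [I,I,I,M] [MISS #2: write from I]
Op 4: C3 read [C3 read: already in M, no change] -> [I,I,I,M] [hit: read from M]
Op 5: C2 write [C2 write: invalidate ['C3=M'] -> C2=M] -> [I,I,M,I] [MISS #3: write from I]
Op 6: C1 write [C1 write: invalidate ['C2=M'] -> C1=M] -> [I,M,I,I] [MISS #4: write from I]
Op 7: C3 write [C3 write: invalidate ['C1=M'] -> C3=M] -> [I,I,I,M] [MISS #5: write from I]
Op 8: C3 write [C3 write: already M (modified), no change] -> [I,I,I,M] [hit: write from M]
Op 9: C1 read [C1 read from I: others=['C3=M'] -> C1=S, others downsized to S] -> [I,S,I,S] [MISS #6: read from I]

Answer: 6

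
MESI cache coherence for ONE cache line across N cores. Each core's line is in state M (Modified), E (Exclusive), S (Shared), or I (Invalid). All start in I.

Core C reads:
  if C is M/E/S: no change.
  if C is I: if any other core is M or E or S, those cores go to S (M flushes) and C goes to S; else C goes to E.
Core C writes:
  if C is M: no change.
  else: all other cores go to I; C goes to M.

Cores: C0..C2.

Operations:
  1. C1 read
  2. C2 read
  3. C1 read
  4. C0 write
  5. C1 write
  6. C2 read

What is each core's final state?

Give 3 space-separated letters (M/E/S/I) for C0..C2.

Answer: I S S

Derivation:
Op 1: C1 read [C1 read from I: no other sharers -> C1=E (exclusive)] -> [I,E,I]
Op 2: C2 read [C2 read from I: others=['C1=E'] -> C2=S, others downsized to S] -> [I,S,S]
Op 3: C1 read [C1 read: already in S, no change] -> [I,S,S]
Op 4: C0 write [C0 write: invalidate ['C1=S', 'C2=S'] -> C0=M] -> [M,I,I]
Op 5: C1 write [C1 write: invalidate ['C0=M'] -> C1=M] -> [I,M,I]
Op 6: C2 read [C2 read from I: others=['C1=M'] -> C2=S, others downsized to S] -> [I,S,S]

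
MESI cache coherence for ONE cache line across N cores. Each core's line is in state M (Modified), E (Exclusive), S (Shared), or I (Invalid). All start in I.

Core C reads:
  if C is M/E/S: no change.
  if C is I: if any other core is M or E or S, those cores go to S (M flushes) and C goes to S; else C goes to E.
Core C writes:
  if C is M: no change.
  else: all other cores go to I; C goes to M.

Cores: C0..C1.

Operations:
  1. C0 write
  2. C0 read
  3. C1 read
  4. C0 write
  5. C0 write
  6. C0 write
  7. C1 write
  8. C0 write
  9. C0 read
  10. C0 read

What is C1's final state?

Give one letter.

Op 1: C0 write [C0 write: invalidate none -> C0=M] -> [M,I]
Op 2: C0 read [C0 read: already in M, no change] -> [M,I]
Op 3: C1 read [C1 read from I: others=['C0=M'] -> C1=S, others downsized to S] -> [S,S]
Op 4: C0 write [C0 write: invalidate ['C1=S'] -> C0=M] -> [M,I]
Op 5: C0 write [C0 write: already M (modified), no change] -> [M,I]
Op 6: C0 write [C0 write: already M (modified), no change] -> [M,I]
Op 7: C1 write [C1 write: invalidate ['C0=M'] -> C1=M] -> [I,M]
Op 8: C0 write [C0 write: invalidate ['C1=M'] -> C0=M] -> [M,I]
Op 9: C0 read [C0 read: already in M, no change] -> [M,I]
Op 10: C0 read [C0 read: already in M, no change] -> [M,I]

Answer: I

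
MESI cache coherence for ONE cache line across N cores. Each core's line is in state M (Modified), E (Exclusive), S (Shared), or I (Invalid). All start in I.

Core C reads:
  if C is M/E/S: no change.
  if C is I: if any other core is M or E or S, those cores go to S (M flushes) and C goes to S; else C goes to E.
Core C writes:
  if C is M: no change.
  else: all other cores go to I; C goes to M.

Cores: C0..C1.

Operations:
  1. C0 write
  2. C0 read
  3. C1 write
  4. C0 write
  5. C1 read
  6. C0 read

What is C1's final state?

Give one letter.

Op 1: C0 write [C0 write: invalidate none -> C0=M] -> [M,I]
Op 2: C0 read [C0 read: already in M, no change] -> [M,I]
Op 3: C1 write [C1 write: invalidate ['C0=M'] -> C1=M] -> [I,M]
Op 4: C0 write [C0 write: invalidate ['C1=M'] -> C0=M] -> [M,I]
Op 5: C1 read [C1 read from I: others=['C0=M'] -> C1=S, others downsized to S] -> [S,S]
Op 6: C0 read [C0 read: already in S, no change] -> [S,S]

Answer: S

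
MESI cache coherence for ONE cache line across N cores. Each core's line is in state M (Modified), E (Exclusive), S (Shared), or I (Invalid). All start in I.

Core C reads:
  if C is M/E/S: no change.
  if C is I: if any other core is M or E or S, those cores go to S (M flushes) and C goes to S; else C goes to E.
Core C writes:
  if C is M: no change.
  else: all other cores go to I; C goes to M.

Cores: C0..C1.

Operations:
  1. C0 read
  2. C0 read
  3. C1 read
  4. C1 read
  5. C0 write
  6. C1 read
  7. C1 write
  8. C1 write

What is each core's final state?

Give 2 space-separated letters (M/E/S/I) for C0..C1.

Answer: I M

Derivation:
Op 1: C0 read [C0 read from I: no other sharers -> C0=E (exclusive)] -> [E,I]
Op 2: C0 read [C0 read: already in E, no change] -> [E,I]
Op 3: C1 read [C1 read from I: others=['C0=E'] -> C1=S, others downsized to S] -> [S,S]
Op 4: C1 read [C1 read: already in S, no change] -> [S,S]
Op 5: C0 write [C0 write: invalidate ['C1=S'] -> C0=M] -> [M,I]
Op 6: C1 read [C1 read from I: others=['C0=M'] -> C1=S, others downsized to S] -> [S,S]
Op 7: C1 write [C1 write: invalidate ['C0=S'] -> C1=M] -> [I,M]
Op 8: C1 write [C1 write: already M (modified), no change] -> [I,M]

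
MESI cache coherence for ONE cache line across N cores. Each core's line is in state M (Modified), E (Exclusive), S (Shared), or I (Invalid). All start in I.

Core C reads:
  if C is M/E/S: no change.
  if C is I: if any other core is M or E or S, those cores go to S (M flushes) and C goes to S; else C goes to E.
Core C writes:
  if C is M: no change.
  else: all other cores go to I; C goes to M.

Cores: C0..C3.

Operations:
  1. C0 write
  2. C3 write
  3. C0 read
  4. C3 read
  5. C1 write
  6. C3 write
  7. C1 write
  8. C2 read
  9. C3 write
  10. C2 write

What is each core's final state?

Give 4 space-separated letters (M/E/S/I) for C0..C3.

Answer: I I M I

Derivation:
Op 1: C0 write [C0 write: invalidate none -> C0=M] -> [M,I,I,I]
Op 2: C3 write [C3 write: invalidate ['C0=M'] -> C3=M] -> [I,I,I,M]
Op 3: C0 read [C0 read from I: others=['C3=M'] -> C0=S, others downsized to S] -> [S,I,I,S]
Op 4: C3 read [C3 read: already in S, no change] -> [S,I,I,S]
Op 5: C1 write [C1 write: invalidate ['C0=S', 'C3=S'] -> C1=M] -> [I,M,I,I]
Op 6: C3 write [C3 write: invalidate ['C1=M'] -> C3=M] -> [I,I,I,M]
Op 7: C1 write [C1 write: invalidate ['C3=M'] -> C1=M] -> [I,M,I,I]
Op 8: C2 read [C2 read from I: others=['C1=M'] -> C2=S, others downsized to S] -> [I,S,S,I]
Op 9: C3 write [C3 write: invalidate ['C1=S', 'C2=S'] -> C3=M] -> [I,I,I,M]
Op 10: C2 write [C2 write: invalidate ['C3=M'] -> C2=M] -> [I,I,M,I]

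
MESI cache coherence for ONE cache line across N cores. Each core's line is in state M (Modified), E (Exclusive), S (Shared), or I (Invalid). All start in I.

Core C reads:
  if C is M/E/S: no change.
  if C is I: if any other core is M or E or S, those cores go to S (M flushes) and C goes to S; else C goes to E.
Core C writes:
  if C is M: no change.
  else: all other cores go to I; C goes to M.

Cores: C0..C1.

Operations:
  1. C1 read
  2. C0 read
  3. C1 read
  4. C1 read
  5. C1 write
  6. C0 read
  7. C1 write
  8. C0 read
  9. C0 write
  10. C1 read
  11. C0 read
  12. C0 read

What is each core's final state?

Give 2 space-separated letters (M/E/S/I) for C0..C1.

Answer: S S

Derivation:
Op 1: C1 read [C1 read from I: no other sharers -> C1=E (exclusive)] -> [I,E]
Op 2: C0 read [C0 read from I: others=['C1=E'] -> C0=S, others downsized to S] -> [S,S]
Op 3: C1 read [C1 read: already in S, no change] -> [S,S]
Op 4: C1 read [C1 read: already in S, no change] -> [S,S]
Op 5: C1 write [C1 write: invalidate ['C0=S'] -> C1=M] -> [I,M]
Op 6: C0 read [C0 read from I: others=['C1=M'] -> C0=S, others downsized to S] -> [S,S]
Op 7: C1 write [C1 write: invalidate ['C0=S'] -> C1=M] -> [I,M]
Op 8: C0 read [C0 read from I: others=['C1=M'] -> C0=S, others downsized to S] -> [S,S]
Op 9: C0 write [C0 write: invalidate ['C1=S'] -> C0=M] -> [M,I]
Op 10: C1 read [C1 read from I: others=['C0=M'] -> C1=S, others downsized to S] -> [S,S]
Op 11: C0 read [C0 read: already in S, no change] -> [S,S]
Op 12: C0 read [C0 read: already in S, no change] -> [S,S]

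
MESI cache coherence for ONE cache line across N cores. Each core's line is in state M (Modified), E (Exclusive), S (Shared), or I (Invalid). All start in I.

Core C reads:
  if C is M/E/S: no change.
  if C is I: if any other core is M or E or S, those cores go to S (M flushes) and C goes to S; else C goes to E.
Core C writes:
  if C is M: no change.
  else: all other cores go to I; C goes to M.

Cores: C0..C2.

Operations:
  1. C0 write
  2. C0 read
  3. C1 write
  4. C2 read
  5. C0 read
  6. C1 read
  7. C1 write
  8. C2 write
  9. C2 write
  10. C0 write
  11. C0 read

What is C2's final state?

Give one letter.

Answer: I

Derivation:
Op 1: C0 write [C0 write: invalidate none -> C0=M] -> [M,I,I]
Op 2: C0 read [C0 read: already in M, no change] -> [M,I,I]
Op 3: C1 write [C1 write: invalidate ['C0=M'] -> C1=M] -> [I,M,I]
Op 4: C2 read [C2 read from I: others=['C1=M'] -> C2=S, others downsized to S] -> [I,S,S]
Op 5: C0 read [C0 read from I: others=['C1=S', 'C2=S'] -> C0=S, others downsized to S] -> [S,S,S]
Op 6: C1 read [C1 read: already in S, no change] -> [S,S,S]
Op 7: C1 write [C1 write: invalidate ['C0=S', 'C2=S'] -> C1=M] -> [I,M,I]
Op 8: C2 write [C2 write: invalidate ['C1=M'] -> C2=M] -> [I,I,M]
Op 9: C2 write [C2 write: already M (modified), no change] -> [I,I,M]
Op 10: C0 write [C0 write: invalidate ['C2=M'] -> C0=M] -> [M,I,I]
Op 11: C0 read [C0 read: already in M, no change] -> [M,I,I]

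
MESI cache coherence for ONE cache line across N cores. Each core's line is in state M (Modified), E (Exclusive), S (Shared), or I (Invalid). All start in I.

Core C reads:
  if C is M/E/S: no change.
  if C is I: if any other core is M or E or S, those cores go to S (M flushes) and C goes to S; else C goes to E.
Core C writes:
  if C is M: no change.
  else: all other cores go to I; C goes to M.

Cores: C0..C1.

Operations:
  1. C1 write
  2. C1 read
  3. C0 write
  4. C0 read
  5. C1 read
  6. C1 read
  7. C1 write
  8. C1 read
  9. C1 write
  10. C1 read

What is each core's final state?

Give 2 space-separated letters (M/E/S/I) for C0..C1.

Op 1: C1 write [C1 write: invalidate none -> C1=M] -> [I,M]
Op 2: C1 read [C1 read: already in M, no change] -> [I,M]
Op 3: C0 write [C0 write: invalidate ['C1=M'] -> C0=M] -> [M,I]
Op 4: C0 read [C0 read: already in M, no change] -> [M,I]
Op 5: C1 read [C1 read from I: others=['C0=M'] -> C1=S, others downsized to S] -> [S,S]
Op 6: C1 read [C1 read: already in S, no change] -> [S,S]
Op 7: C1 write [C1 write: invalidate ['C0=S'] -> C1=M] -> [I,M]
Op 8: C1 read [C1 read: already in M, no change] -> [I,M]
Op 9: C1 write [C1 write: already M (modified), no change] -> [I,M]
Op 10: C1 read [C1 read: already in M, no change] -> [I,M]

Answer: I M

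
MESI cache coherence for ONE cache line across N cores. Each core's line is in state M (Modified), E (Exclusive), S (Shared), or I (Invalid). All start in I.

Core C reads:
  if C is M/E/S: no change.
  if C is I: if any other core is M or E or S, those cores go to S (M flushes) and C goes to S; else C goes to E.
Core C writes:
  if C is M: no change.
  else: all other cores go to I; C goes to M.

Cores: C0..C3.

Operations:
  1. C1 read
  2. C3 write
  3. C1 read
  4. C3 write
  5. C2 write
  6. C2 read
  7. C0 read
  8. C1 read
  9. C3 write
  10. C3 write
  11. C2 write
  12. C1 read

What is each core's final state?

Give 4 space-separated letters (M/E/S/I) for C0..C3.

Op 1: C1 read [C1 read from I: no other sharers -> C1=E (exclusive)] -> [I,E,I,I]
Op 2: C3 write [C3 write: invalidate ['C1=E'] -> C3=M] -> [I,I,I,M]
Op 3: C1 read [C1 read from I: others=['C3=M'] -> C1=S, others downsized to S] -> [I,S,I,S]
Op 4: C3 write [C3 write: invalidate ['C1=S'] -> C3=M] -> [I,I,I,M]
Op 5: C2 write [C2 write: invalidate ['C3=M'] -> C2=M] -> [I,I,M,I]
Op 6: C2 read [C2 read: already in M, no change] -> [I,I,M,I]
Op 7: C0 read [C0 read from I: others=['C2=M'] -> C0=S, others downsized to S] -> [S,I,S,I]
Op 8: C1 read [C1 read from I: others=['C0=S', 'C2=S'] -> C1=S, others downsized to S] -> [S,S,S,I]
Op 9: C3 write [C3 write: invalidate ['C0=S', 'C1=S', 'C2=S'] -> C3=M] -> [I,I,I,M]
Op 10: C3 write [C3 write: already M (modified), no change] -> [I,I,I,M]
Op 11: C2 write [C2 write: invalidate ['C3=M'] -> C2=M] -> [I,I,M,I]
Op 12: C1 read [C1 read from I: others=['C2=M'] -> C1=S, others downsized to S] -> [I,S,S,I]

Answer: I S S I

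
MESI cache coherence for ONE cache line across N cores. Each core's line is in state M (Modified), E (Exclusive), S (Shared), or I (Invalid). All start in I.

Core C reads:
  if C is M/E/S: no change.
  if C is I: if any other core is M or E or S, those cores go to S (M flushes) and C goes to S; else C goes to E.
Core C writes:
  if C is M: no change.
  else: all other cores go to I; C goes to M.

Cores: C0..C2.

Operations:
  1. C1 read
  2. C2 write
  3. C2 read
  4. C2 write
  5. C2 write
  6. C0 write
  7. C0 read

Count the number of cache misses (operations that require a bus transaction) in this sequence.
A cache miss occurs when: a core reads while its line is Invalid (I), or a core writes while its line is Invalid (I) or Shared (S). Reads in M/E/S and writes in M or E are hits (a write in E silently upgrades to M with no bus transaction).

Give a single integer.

Op 1: C1 read [C1 read from I: no other sharers -> C1=E (exclusive)] -> [I,E,I] [MISS #1: read from I]
Op 2: C2 write [C2 write: invalidate ['C1=E'] -> C2=M] -> [I,I,M] [MISS #2: write from I]
Op 3: C2 read [C2 read: already in M, no change] -> [I,I,M] [hit: read from M]
Op 4: C2 write [C2 write: already M (modified), no change] -> [I,I,M] [hit: write from M]
Op 5: C2 write [C2 write: already M (modified), no change] -> [I,I,M] [hit: write from M]
Op 6: C0 write [C0 write: invalidate ['C2=M'] -> C0=M] -> [M,I,I] [MISS #3: write from I]
Op 7: C0 read [C0 read: already in M, no change] -> [M,I,I] [hit: read from M]

Answer: 3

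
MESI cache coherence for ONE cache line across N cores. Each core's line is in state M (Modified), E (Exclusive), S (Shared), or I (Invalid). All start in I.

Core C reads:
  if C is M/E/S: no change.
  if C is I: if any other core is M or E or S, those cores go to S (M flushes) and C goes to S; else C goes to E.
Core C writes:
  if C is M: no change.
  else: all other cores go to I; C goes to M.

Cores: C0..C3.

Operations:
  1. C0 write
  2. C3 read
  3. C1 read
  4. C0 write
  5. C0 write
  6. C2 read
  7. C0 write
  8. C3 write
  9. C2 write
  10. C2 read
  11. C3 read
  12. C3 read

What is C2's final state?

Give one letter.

Answer: S

Derivation:
Op 1: C0 write [C0 write: invalidate none -> C0=M] -> [M,I,I,I]
Op 2: C3 read [C3 read from I: others=['C0=M'] -> C3=S, others downsized to S] -> [S,I,I,S]
Op 3: C1 read [C1 read from I: others=['C0=S', 'C3=S'] -> C1=S, others downsized to S] -> [S,S,I,S]
Op 4: C0 write [C0 write: invalidate ['C1=S', 'C3=S'] -> C0=M] -> [M,I,I,I]
Op 5: C0 write [C0 write: already M (modified), no change] -> [M,I,I,I]
Op 6: C2 read [C2 read from I: others=['C0=M'] -> C2=S, others downsized to S] -> [S,I,S,I]
Op 7: C0 write [C0 write: invalidate ['C2=S'] -> C0=M] -> [M,I,I,I]
Op 8: C3 write [C3 write: invalidate ['C0=M'] -> C3=M] -> [I,I,I,M]
Op 9: C2 write [C2 write: invalidate ['C3=M'] -> C2=M] -> [I,I,M,I]
Op 10: C2 read [C2 read: already in M, no change] -> [I,I,M,I]
Op 11: C3 read [C3 read from I: others=['C2=M'] -> C3=S, others downsized to S] -> [I,I,S,S]
Op 12: C3 read [C3 read: already in S, no change] -> [I,I,S,S]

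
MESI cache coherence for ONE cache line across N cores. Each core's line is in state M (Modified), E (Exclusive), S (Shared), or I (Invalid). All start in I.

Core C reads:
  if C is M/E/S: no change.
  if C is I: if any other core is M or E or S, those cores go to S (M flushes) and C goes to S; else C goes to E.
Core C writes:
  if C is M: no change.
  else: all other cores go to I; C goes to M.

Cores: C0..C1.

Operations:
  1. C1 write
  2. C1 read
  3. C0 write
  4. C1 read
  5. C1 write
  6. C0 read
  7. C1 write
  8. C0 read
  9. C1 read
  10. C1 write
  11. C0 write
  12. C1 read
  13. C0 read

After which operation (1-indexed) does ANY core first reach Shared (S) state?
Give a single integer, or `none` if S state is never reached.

Op 1: C1 write [C1 write: invalidate none -> C1=M] -> [I,M]
Op 2: C1 read [C1 read: already in M, no change] -> [I,M]
Op 3: C0 write [C0 write: invalidate ['C1=M'] -> C0=M] -> [M,I]
Op 4: C1 read [C1 read from I: others=['C0=M'] -> C1=S, others downsized to S] -> [S,S]
  -> First S state at op 4; remaining ops need not be traced.

Answer: 4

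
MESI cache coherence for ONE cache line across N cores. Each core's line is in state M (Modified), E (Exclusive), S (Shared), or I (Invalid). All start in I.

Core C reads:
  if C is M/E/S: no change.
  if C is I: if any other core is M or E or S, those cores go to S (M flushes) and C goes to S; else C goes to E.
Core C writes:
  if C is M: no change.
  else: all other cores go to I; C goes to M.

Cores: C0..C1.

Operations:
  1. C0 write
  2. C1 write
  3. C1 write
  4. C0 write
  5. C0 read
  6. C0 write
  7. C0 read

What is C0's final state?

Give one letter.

Op 1: C0 write [C0 write: invalidate none -> C0=M] -> [M,I]
Op 2: C1 write [C1 write: invalidate ['C0=M'] -> C1=M] -> [I,M]
Op 3: C1 write [C1 write: already M (modified), no change] -> [I,M]
Op 4: C0 write [C0 write: invalidate ['C1=M'] -> C0=M] -> [M,I]
Op 5: C0 read [C0 read: already in M, no change] -> [M,I]
Op 6: C0 write [C0 write: already M (modified), no change] -> [M,I]
Op 7: C0 read [C0 read: already in M, no change] -> [M,I]

Answer: M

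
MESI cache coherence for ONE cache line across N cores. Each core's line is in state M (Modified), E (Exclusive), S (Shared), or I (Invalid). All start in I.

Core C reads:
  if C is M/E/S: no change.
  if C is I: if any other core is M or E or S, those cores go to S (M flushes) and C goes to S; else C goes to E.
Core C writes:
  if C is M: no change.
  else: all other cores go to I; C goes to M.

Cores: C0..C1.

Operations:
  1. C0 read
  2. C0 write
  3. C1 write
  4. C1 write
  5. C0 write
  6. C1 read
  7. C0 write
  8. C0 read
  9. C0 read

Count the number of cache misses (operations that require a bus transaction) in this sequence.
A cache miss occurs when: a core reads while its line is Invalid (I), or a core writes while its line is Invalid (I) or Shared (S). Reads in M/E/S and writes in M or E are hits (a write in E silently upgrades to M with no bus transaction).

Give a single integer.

Op 1: C0 read [C0 read from I: no other sharers -> C0=E (exclusive)] -> [E,I] [MISS #1: read from I]
Op 2: C0 write [C0 write: invalidate none -> C0=M] -> [M,I] [hit: write from E is a silent E->M upgrade, no bus transaction]
Op 3: C1 write [C1 write: invalidate ['C0=M'] -> C1=M] -> [I,M] [MISS #2: write from I]
Op 4: C1 write [C1 write: already M (modified), no change] -> [I,M] [hit: write from M]
Op 5: C0 write [C0 write: invalidate ['C1=M'] -> C0=M] -> [M,I] [MISS #3: write from I]
Op 6: C1 read [C1 read from I: others=['C0=M'] -> C1=S, others downsized to S] -> [S,S] [MISS #4: read from I]
Op 7: C0 write [C0 write: invalidate ['C1=S'] -> C0=M] -> [M,I] [MISS #5: write from S]
Op 8: C0 read [C0 read: already in M, no change] -> [M,I] [hit: read from M]
Op 9: C0 read [C0 read: already in M, no change] -> [M,I] [hit: read from M]

Answer: 5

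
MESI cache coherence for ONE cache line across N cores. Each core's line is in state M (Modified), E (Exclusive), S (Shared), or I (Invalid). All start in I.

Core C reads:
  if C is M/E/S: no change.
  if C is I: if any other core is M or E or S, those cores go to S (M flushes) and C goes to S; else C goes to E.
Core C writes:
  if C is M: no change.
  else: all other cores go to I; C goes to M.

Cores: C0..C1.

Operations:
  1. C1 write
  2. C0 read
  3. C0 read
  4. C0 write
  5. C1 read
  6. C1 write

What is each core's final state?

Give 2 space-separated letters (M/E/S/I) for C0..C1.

Op 1: C1 write [C1 write: invalidate none -> C1=M] -> [I,M]
Op 2: C0 read [C0 read from I: others=['C1=M'] -> C0=S, others downsized to S] -> [S,S]
Op 3: C0 read [C0 read: already in S, no change] -> [S,S]
Op 4: C0 write [C0 write: invalidate ['C1=S'] -> C0=M] -> [M,I]
Op 5: C1 read [C1 read from I: others=['C0=M'] -> C1=S, others downsized to S] -> [S,S]
Op 6: C1 write [C1 write: invalidate ['C0=S'] -> C1=M] -> [I,M]

Answer: I M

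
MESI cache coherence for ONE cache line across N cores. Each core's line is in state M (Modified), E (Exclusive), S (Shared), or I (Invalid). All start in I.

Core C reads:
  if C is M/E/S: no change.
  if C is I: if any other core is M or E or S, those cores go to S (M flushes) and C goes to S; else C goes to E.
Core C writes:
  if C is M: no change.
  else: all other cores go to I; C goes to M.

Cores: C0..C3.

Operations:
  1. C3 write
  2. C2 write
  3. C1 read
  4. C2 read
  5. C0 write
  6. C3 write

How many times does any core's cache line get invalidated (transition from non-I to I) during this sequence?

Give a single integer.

Op 1: C3 write [C3 write: invalidate none -> C3=M] -> [I,I,I,M] (invalidations this op: 0; running total: 0)
Op 2: C2 write [C2 write: invalidate ['C3=M'] -> C2=M] -> [I,I,M,I] (invalidations this op: 1; running total: 1)
Op 3: C1 read [C1 read from I: others=['C2=M'] -> C1=S, others downsized to S] -> [I,S,S,I] (invalidations this op: 0; running total: 1)
Op 4: C2 read [C2 read: already in S, no change] -> [I,S,S,I] (invalidations this op: 0; running total: 1)
Op 5: C0 write [C0 write: invalidate ['C1=S', 'C2=S'] -> C0=M] -> [M,I,I,I] (invalidations this op: 2; running total: 3)
Op 6: C3 write [C3 write: invalidate ['C0=M'] -> C3=M] -> [I,I,I,M] (invalidations this op: 1; running total: 4)

Answer: 4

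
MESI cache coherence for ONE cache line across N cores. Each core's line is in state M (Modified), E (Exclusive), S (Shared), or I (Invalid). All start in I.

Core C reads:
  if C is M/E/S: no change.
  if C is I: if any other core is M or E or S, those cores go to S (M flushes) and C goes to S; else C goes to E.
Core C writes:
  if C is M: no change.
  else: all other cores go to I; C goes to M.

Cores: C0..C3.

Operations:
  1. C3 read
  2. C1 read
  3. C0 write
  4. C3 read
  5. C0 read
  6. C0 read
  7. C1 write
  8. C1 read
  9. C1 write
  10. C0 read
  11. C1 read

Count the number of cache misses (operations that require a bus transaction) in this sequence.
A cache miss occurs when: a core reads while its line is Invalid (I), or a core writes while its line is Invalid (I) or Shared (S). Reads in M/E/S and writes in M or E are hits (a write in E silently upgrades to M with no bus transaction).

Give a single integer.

Op 1: C3 read [C3 read from I: no other sharers -> C3=E (exclusive)] -> [I,I,I,E] [MISS #1: read from I]
Op 2: C1 read [C1 read from I: others=['C3=E'] -> C1=S, others downsized to S] -> [I,S,I,S] [MISS #2: read from I]
Op 3: C0 write [C0 write: invalidate ['C1=S', 'C3=S'] -> C0=M] -> [M,I,I,I] [MISS #3: write from I]
Op 4: C3 read [C3 read from I: others=['C0=M'] -> C3=S, others downsized to S] -> [S,I,I,S] [MISS #4: read from I]
Op 5: C0 read [C0 read: already in S, no change] -> [S,I,I,S] [hit: read from S]
Op 6: C0 read [C0 read: already in S, no change] -> [S,I,I,S] [hit: read from S]
Op 7: C1 write [C1 write: invalidate ['C0=S', 'C3=S'] -> C1=M] -> [I,M,I,I] [MISS #5: write from I]
Op 8: C1 read [C1 read: already in M, no change] -> [I,M,I,I] [hit: read from M]
Op 9: C1 write [C1 write: already M (modified), no change] -> [I,M,I,I] [hit: write from M]
Op 10: C0 read [C0 read from I: others=['C1=M'] -> C0=S, others downsized to S] -> [S,S,I,I] [MISS #6: read from I]
Op 11: C1 read [C1 read: already in S, no change] -> [S,S,I,I] [hit: read from S]

Answer: 6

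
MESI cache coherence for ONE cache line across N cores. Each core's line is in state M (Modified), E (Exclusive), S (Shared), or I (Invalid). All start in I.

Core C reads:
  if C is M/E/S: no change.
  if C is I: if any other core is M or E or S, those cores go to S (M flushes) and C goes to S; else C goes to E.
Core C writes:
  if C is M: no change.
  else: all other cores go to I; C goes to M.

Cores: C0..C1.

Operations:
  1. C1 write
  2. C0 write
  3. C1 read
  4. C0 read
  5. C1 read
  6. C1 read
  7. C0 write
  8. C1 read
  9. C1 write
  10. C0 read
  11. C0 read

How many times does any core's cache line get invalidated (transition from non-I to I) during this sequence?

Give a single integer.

Op 1: C1 write [C1 write: invalidate none -> C1=M] -> [I,M] (invalidations this op: 0; running total: 0)
Op 2: C0 write [C0 write: invalidate ['C1=M'] -> C0=M] -> [M,I] (invalidations this op: 1; running total: 1)
Op 3: C1 read [C1 read from I: others=['C0=M'] -> C1=S, others downsized to S] -> [S,S] (invalidations this op: 0; running total: 1)
Op 4: C0 read [C0 read: already in S, no change] -> [S,S] (invalidations this op: 0; running total: 1)
Op 5: C1 read [C1 read: already in S, no change] -> [S,S] (invalidations this op: 0; running total: 1)
Op 6: C1 read [C1 read: already in S, no change] -> [S,S] (invalidations this op: 0; running total: 1)
Op 7: C0 write [C0 write: invalidate ['C1=S'] -> C0=M] -> [M,I] (invalidations this op: 1; running total: 2)
Op 8: C1 read [C1 read from I: others=['C0=M'] -> C1=S, others downsized to S] -> [S,S] (invalidations this op: 0; running total: 2)
Op 9: C1 write [C1 write: invalidate ['C0=S'] -> C1=M] -> [I,M] (invalidations this op: 1; running total: 3)
Op 10: C0 read [C0 read from I: others=['C1=M'] -> C0=S, others downsized to S] -> [S,S] (invalidations this op: 0; running total: 3)
Op 11: C0 read [C0 read: already in S, no change] -> [S,S] (invalidations this op: 0; running total: 3)

Answer: 3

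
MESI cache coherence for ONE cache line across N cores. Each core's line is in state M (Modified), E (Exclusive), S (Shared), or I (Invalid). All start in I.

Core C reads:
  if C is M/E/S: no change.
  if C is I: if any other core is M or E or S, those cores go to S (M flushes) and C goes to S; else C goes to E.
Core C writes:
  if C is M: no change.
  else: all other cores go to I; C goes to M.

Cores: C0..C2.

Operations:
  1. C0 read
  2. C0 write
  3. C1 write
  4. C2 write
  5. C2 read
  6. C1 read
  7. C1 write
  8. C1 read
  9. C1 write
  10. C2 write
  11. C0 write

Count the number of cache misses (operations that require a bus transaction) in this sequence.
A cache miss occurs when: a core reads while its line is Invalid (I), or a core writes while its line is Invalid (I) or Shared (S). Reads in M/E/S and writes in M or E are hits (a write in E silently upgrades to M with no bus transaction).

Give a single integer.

Answer: 7

Derivation:
Op 1: C0 read [C0 read from I: no other sharers -> C0=E (exclusive)] -> [E,I,I] [MISS #1: read from I]
Op 2: C0 write [C0 write: invalidate none -> C0=M] -> [M,I,I] [hit: write from E is a silent E->M upgrade, no bus transaction]
Op 3: C1 write [C1 write: invalidate ['C0=M'] -> C1=M] -> [I,M,I] [MISS #2: write from I]
Op 4: C2 write [C2 write: invalidate ['C1=M'] -> C2=M] -> [I,I,M] [MISS #3: write from I]
Op 5: C2 read [C2 read: already in M, no change] -> [I,I,M] [hit: read from M]
Op 6: C1 read [C1 read from I: others=['C2=M'] -> C1=S, others downsized to S] -> [I,S,S] [MISS #4: read from I]
Op 7: C1 write [C1 write: invalidate ['C2=S'] -> C1=M] -> [I,M,I] [MISS #5: write from S]
Op 8: C1 read [C1 read: already in M, no change] -> [I,M,I] [hit: read from M]
Op 9: C1 write [C1 write: already M (modified), no change] -> [I,M,I] [hit: write from M]
Op 10: C2 write [C2 write: invalidate ['C1=M'] -> C2=M] -> [I,I,M] [MISS #6: write from I]
Op 11: C0 write [C0 write: invalidate ['C2=M'] -> C0=M] -> [M,I,I] [MISS #7: write from I]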